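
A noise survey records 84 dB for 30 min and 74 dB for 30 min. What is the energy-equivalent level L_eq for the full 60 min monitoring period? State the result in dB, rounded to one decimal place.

81.4 dB

The energy average is taken in the linear domain: L_eq = 10·log₁₀[(Σ tᵢ·10^(Lᵢ/10))/T], T = 60 min.
Σ tᵢ·10^(Lᵢ/10) = 30·10^(84/10) + 30·10^(74/10) = 8.289e+09.
L_eq = 10·log₁₀(8.289e+09/60) = 81.40 dB.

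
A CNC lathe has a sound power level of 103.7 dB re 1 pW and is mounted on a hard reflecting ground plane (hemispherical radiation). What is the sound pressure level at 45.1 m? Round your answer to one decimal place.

62.6 dB

The power spreads over a hemisphere of area 2π·r², so L_p = L_w − 10·log₁₀(2π·r²).
2π·r² = 1.278e+04 m², 10·log₁₀ of that is 41.065 dB.
L_p = 103.7 − 41.065 = 62.63 dB.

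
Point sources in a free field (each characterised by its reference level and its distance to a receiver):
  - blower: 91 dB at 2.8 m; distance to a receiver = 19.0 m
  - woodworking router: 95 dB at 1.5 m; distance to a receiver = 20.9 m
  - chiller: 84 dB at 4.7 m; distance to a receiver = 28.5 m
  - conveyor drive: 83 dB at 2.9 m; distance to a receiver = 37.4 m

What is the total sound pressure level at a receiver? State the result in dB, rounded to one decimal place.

First find each source's level at the receiver (point-source: −20·log₁₀(r/r_ref)), then combine on an intensity basis.
blower: 91 − 20·log₁₀(19.0/2.8) = 91 − 16.63 = 74.37 dB.
woodworking router: 95 − 20·log₁₀(20.9/1.5) = 95 − 22.88 = 72.12 dB.
chiller: 84 − 20·log₁₀(28.5/4.7) = 84 − 15.65 = 68.35 dB.
conveyor drive: 83 − 20·log₁₀(37.4/2.9) = 83 − 22.21 = 60.79 dB.
Σ 10^(L/10) = 5.166e+07 → L_total = 10·log₁₀(5.166e+07) = 77.13 dB.

77.1 dB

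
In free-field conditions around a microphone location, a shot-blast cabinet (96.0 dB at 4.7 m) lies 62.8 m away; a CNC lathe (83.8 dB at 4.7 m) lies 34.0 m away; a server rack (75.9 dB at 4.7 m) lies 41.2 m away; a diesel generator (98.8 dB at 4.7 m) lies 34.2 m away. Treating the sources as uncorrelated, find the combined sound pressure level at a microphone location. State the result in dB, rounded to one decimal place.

Apply inverse-square spreading to bring every level to the receiver, then sum 10^(L/10).
shot-blast cabinet: 96.0 − 20·log₁₀(62.8/4.7) = 96.0 − 22.52 = 73.48 dB.
CNC lathe: 83.8 − 20·log₁₀(34.0/4.7) = 83.8 − 17.19 = 66.61 dB.
server rack: 75.9 − 20·log₁₀(41.2/4.7) = 75.9 − 18.86 = 57.04 dB.
diesel generator: 98.8 − 20·log₁₀(34.2/4.7) = 98.8 − 17.24 = 81.56 dB.
Σ 10^(L/10) = 1.707e+08 → L_total = 10·log₁₀(1.707e+08) = 82.32 dB.

82.3 dB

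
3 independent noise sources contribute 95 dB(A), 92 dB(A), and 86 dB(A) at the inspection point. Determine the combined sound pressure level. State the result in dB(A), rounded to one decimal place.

For uncorrelated sources the intensities add, so convert each level to linear form, sum, and take 10·log₁₀ of the total.
Σ 10^(L/10) = 10^(95/10) + 10^(92/10) + 10^(86/10) = 5.145e+09.
L_total = 10·log₁₀(5.145e+09) = 97.11 dB(A).

97.1 dB(A)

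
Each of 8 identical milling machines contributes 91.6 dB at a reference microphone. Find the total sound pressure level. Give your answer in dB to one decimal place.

100.6 dB

With 8 equal, uncorrelated contributions the intensity is 8× that of one unit, giving a rise of 10·log₁₀ 8.
L_total = 91.6 + 10·log₁₀(8) = 91.6 + 9.031 = 100.63 dB.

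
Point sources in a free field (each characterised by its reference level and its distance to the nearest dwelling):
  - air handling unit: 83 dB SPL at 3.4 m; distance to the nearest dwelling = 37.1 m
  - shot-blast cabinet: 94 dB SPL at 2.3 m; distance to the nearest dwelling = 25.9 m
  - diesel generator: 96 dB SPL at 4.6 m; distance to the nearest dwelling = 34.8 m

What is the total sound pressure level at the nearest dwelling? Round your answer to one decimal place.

79.6 dB SPL

Propagate each source to the receiver with L = L_ref − 20·log₁₀(r/r_ref), then add intensities.
air handling unit: 83 − 20·log₁₀(37.1/3.4) = 83 − 20.76 = 62.24 dB SPL.
shot-blast cabinet: 94 − 20·log₁₀(25.9/2.3) = 94 − 21.03 = 72.97 dB SPL.
diesel generator: 96 − 20·log₁₀(34.8/4.6) = 96 − 17.58 = 78.42 dB SPL.
Σ 10^(L/10) = 9.104e+07 → L_total = 10·log₁₀(9.104e+07) = 79.59 dB SPL.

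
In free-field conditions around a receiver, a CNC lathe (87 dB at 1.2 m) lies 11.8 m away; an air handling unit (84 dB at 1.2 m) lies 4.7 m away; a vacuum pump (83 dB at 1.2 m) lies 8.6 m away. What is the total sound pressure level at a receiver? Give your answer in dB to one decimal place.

Propagate each source to the receiver with L = L_ref − 20·log₁₀(r/r_ref), then add intensities.
CNC lathe: 87 − 20·log₁₀(11.8/1.2) = 87 − 19.85 = 67.15 dB.
air handling unit: 84 − 20·log₁₀(4.7/1.2) = 84 − 11.86 = 72.14 dB.
vacuum pump: 83 − 20·log₁₀(8.6/1.2) = 83 − 17.11 = 65.89 dB.
Σ 10^(L/10) = 2.544e+07 → L_total = 10·log₁₀(2.544e+07) = 74.06 dB.

74.1 dB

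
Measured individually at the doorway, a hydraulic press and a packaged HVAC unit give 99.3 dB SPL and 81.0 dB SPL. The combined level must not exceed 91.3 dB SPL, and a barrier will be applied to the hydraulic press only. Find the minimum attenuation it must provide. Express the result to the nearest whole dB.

The untreated sources together contribute 10^(81.0/10) = 1.259e+08, i.e. 81.00 dB SPL.
The limit corresponds to 10^(91.3/10) = 1.349e+09; subtracting the fixed part leaves 1.223e+09 for the hydraulic press, i.e. 90.87 dB SPL.
Required insertion loss = 99.3 − 90.87 = 8.43 dB.

8 dB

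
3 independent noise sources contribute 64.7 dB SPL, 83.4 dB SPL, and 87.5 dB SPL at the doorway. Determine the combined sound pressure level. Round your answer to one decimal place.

88.9 dB SPL

Incoherent sources combine by intensity addition: L_total = 10·log₁₀(Σ 10^(L_i/10)).
Σ 10^(L/10) = 10^(64.7/10) + 10^(83.4/10) + 10^(87.5/10) = 7.841e+08.
L_total = 10·log₁₀(7.841e+08) = 88.94 dB SPL.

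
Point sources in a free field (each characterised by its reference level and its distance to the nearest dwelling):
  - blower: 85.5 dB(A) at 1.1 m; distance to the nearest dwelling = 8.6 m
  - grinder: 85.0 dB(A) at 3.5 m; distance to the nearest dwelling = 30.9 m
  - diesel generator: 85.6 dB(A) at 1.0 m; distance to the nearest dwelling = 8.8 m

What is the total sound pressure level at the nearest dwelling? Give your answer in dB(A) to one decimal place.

Apply inverse-square spreading to bring every level to the receiver, then sum 10^(L/10).
blower: 85.5 − 20·log₁₀(8.6/1.1) = 85.5 − 17.86 = 67.64 dB(A).
grinder: 85.0 − 20·log₁₀(30.9/3.5) = 85.0 − 18.92 = 66.08 dB(A).
diesel generator: 85.6 − 20·log₁₀(8.8/1.0) = 85.6 − 18.89 = 66.71 dB(A).
Σ 10^(L/10) = 1.455e+07 → L_total = 10·log₁₀(1.455e+07) = 71.63 dB(A).

71.6 dB(A)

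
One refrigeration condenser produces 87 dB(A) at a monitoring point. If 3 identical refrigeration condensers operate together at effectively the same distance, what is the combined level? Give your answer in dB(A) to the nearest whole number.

92 dB(A)

N identical incoherent sources raise the level by 10·log₁₀ N.
L_total = 87 + 10·log₁₀(3) = 87 + 4.771 = 91.77 dB(A).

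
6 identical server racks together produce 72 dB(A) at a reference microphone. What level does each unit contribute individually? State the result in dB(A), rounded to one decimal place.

6 equal contributions raise the level by 10·log₁₀ 6 = 7.782 dB, so each unit alone gives 72 − 7.782.

64.2 dB(A)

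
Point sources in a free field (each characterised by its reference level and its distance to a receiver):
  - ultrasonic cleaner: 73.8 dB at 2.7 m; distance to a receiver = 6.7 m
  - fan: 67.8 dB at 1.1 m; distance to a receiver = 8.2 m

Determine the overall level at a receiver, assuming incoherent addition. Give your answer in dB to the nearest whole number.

66 dB

Apply inverse-square spreading to bring every level to the receiver, then sum 10^(L/10).
ultrasonic cleaner: 73.8 − 20·log₁₀(6.7/2.7) = 73.8 − 7.89 = 65.91 dB.
fan: 67.8 − 20·log₁₀(8.2/1.1) = 67.8 − 17.45 = 50.35 dB.
Σ 10^(L/10) = 4.004e+06 → L_total = 10·log₁₀(4.004e+06) = 66.03 dB.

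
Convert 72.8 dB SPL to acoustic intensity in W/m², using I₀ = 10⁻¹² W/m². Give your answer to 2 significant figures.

1.9e-05 W/m²

I/I₀ = 10^(72.8/10) = 1.905e+07, so I = 1.905e+07 × 10⁻¹² W/m².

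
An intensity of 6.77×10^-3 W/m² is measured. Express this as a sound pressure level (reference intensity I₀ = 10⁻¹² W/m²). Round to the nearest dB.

L = 10·log₁₀(I/I₀) = 10·log₁₀(6.77×10^-3/10⁻¹²) = 10·log₁₀(6.77×10^9).
L = 10·(0.8306 + 9) = 98.31 dB.

98 dB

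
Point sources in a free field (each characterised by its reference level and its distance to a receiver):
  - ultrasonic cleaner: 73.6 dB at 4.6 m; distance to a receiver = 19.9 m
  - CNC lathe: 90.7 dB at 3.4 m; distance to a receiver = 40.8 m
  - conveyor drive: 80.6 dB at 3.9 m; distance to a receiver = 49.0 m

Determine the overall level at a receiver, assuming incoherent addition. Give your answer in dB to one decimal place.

Propagate each source to the receiver with L = L_ref − 20·log₁₀(r/r_ref), then add intensities.
ultrasonic cleaner: 73.6 − 20·log₁₀(19.9/4.6) = 73.6 − 12.72 = 60.88 dB.
CNC lathe: 90.7 − 20·log₁₀(40.8/3.4) = 90.7 − 21.58 = 69.12 dB.
conveyor drive: 80.6 − 20·log₁₀(49.0/3.9) = 80.6 − 21.98 = 58.62 dB.
Σ 10^(L/10) = 1.011e+07 → L_total = 10·log₁₀(1.011e+07) = 70.05 dB.

70.0 dB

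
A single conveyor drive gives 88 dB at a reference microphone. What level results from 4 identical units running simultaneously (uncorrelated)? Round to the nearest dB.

N identical incoherent sources raise the level by 10·log₁₀ N.
L_total = 88 + 10·log₁₀(4) = 88 + 6.021 = 94.02 dB.

94 dB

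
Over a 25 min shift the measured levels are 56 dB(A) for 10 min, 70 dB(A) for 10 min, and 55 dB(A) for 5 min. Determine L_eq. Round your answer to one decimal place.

66.3 dB(A)

L_eq = 10·log₁₀[(1/T)·Σ tᵢ·10^(Lᵢ/10)] with T = 25 min.
Σ tᵢ·10^(Lᵢ/10) = 10·10^(56/10) + 10·10^(70/10) + 5·10^(55/10) = 1.056e+08.
L_eq = 10·log₁₀(1.056e+08/25) = 66.26 dB(A).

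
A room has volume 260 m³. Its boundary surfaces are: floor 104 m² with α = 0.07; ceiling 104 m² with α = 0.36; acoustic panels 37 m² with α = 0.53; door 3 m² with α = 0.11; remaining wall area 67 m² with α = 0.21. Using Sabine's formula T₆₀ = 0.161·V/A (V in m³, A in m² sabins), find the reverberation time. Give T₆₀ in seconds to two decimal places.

0.53 s

Total absorption A = 104·0.07 + 104·0.36 + 37·0.53 + 3·0.11 + 67·0.21 = 78.73 m² sabins.
T₆₀ = 0.161 × 260 / 78.73 = 0.532 s.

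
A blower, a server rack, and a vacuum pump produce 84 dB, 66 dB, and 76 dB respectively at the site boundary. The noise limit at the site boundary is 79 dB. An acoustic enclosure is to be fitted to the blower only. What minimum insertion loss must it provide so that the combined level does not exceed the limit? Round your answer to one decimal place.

Everything except the blower sums to 10^(66/10) + 10^(76/10) = 4.379e+07 in linear terms, 76.41 dB.
To meet 79 dB overall, the treated blower may contribute at most 10^(79/10) − 4.379e+07 = 3.564e+07, i.e. 75.52 dB.
So the blower must be reduced from 84 to 75.52 dB: IL = 8.48 dB.

8.5 dB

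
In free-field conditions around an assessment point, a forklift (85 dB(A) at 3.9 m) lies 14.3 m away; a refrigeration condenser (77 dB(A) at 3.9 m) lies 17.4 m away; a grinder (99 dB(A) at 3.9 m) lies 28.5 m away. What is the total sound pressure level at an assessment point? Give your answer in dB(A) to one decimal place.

Propagate each source to the receiver with L = L_ref − 20·log₁₀(r/r_ref), then add intensities.
forklift: 85 − 20·log₁₀(14.3/3.9) = 85 − 11.29 = 73.71 dB(A).
refrigeration condenser: 77 − 20·log₁₀(17.4/3.9) = 77 − 12.99 = 64.01 dB(A).
grinder: 99 − 20·log₁₀(28.5/3.9) = 99 − 17.28 = 81.72 dB(A).
Σ 10^(L/10) = 1.748e+08 → L_total = 10·log₁₀(1.748e+08) = 82.42 dB(A).

82.4 dB(A)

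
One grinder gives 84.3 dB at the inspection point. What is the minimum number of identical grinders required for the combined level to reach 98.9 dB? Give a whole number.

The shortfall is 98.9 − 84.3 = 14.6 dB, and N units add 10·log₁₀ N, so need 10·log₁₀ N ≥ 14.6.
N ≥ 10^(14.6/10) = 28.840, so N = 29.

29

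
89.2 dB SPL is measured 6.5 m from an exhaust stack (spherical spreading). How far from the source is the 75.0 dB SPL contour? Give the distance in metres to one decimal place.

33.3 m

The 14.2 dB drop corresponds to a distance ratio of 10^(14.2/20) for a point source.
r₂ = 6.5·10^((89.2−75.0)/20) = 6.5·10^(14.2/20) = 33.34 m.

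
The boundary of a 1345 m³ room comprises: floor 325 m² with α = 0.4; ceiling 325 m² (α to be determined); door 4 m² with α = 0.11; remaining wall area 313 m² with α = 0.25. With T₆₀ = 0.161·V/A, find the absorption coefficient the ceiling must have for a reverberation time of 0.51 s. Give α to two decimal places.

From T₆₀ = 0.161·V/A, the target T₆₀ = 0.51 s needs A = 0.161·1345/0.51 = 424.60 m².
Absorption from the other surfaces = 325·0.4 + 4·0.11 + 313·0.25 = 208.69 m², so the ceiling must supply 215.91 m² over 325 m².
α = 215.91/325 = 0.664.

0.66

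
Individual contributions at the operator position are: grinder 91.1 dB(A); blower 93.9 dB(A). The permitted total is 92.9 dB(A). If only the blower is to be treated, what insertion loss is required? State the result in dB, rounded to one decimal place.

5.7 dB

Everything except the blower sums to 10^(91.1/10) = 1.288e+09 in linear terms, 91.10 dB(A).
The limit corresponds to 10^(92.9/10) = 1.950e+09; subtracting the fixed part leaves 6.616e+08 for the blower, i.e. 88.21 dB(A).
So the blower must be reduced from 93.9 to 88.21 dB(A): IL = 5.69 dB.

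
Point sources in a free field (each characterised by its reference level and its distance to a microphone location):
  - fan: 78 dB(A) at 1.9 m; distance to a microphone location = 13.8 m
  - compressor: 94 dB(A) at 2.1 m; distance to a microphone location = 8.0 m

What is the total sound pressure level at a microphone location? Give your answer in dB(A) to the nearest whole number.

Propagate each source to the receiver with L = L_ref − 20·log₁₀(r/r_ref), then add intensities.
fan: 78 − 20·log₁₀(13.8/1.9) = 78 − 17.22 = 60.78 dB(A).
compressor: 94 − 20·log₁₀(8.0/2.1) = 94 − 11.62 = 82.38 dB(A).
Σ 10^(L/10) = 1.743e+08 → L_total = 10·log₁₀(1.743e+08) = 82.41 dB(A).

82 dB(A)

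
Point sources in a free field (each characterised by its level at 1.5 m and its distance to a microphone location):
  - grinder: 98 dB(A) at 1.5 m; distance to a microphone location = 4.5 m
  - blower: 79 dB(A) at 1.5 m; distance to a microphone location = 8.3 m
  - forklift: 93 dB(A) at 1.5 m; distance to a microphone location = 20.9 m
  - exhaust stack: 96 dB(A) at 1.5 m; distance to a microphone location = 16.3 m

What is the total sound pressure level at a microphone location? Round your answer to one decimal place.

88.7 dB(A)

Propagate each source to the receiver with L = L_ref − 20·log₁₀(r/r_ref), then add intensities.
grinder: 98 − 20·log₁₀(4.5/1.5) = 98 − 9.54 = 88.46 dB(A).
blower: 79 − 20·log₁₀(8.3/1.5) = 79 − 14.86 = 64.14 dB(A).
forklift: 93 − 20·log₁₀(20.9/1.5) = 93 − 22.88 = 70.12 dB(A).
exhaust stack: 96 − 20·log₁₀(16.3/1.5) = 96 − 20.72 = 75.28 dB(A).
Σ 10^(L/10) = 7.476e+08 → L_total = 10·log₁₀(7.476e+08) = 88.74 dB(A).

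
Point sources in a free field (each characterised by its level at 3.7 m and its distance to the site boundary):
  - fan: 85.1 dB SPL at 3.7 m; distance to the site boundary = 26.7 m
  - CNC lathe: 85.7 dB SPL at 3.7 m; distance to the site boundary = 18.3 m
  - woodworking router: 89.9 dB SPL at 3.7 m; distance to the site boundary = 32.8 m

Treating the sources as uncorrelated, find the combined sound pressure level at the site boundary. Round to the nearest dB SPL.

Apply inverse-square spreading to bring every level to the receiver, then sum 10^(L/10).
fan: 85.1 − 20·log₁₀(26.7/3.7) = 85.1 − 17.17 = 67.93 dB SPL.
CNC lathe: 85.7 − 20·log₁₀(18.3/3.7) = 85.7 − 13.88 = 71.82 dB SPL.
woodworking router: 89.9 − 20·log₁₀(32.8/3.7) = 89.9 − 18.95 = 70.95 dB SPL.
Σ 10^(L/10) = 3.384e+07 → L_total = 10·log₁₀(3.384e+07) = 75.29 dB SPL.

75 dB SPL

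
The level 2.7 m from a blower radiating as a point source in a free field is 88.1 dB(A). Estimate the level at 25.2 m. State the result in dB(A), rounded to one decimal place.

68.7 dB(A)

For a point source, L₂ = L₁ − 20·log₁₀(r₂/r₁).
L₂ = 88.1 − 20·log₁₀(25.2/2.7) = 88.1 − 19.401 = 68.70 dB(A).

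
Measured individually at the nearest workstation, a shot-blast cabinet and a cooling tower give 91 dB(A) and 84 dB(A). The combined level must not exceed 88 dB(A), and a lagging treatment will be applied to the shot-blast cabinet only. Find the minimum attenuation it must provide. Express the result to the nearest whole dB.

5 dB

The untreated sources together contribute 10^(84/10) = 2.512e+08, i.e. 84.00 dB(A).
The limit corresponds to 10^(88/10) = 6.310e+08; subtracting the fixed part leaves 3.798e+08 for the shot-blast cabinet, i.e. 85.80 dB(A).
Required insertion loss = 91 − 85.80 = 5.20 dB.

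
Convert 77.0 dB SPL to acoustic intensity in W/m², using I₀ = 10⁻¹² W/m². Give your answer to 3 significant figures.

5.01e-05 W/m²

L = 10·log₁₀(I/I₀) ⇒ I = I₀·10^(L/10) = 10⁻¹² × 10^7.70.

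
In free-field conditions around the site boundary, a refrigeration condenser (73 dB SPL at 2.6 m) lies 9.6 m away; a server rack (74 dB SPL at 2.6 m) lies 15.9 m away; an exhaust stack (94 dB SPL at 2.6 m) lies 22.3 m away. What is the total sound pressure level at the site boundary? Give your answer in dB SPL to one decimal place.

75.6 dB SPL

Propagate each source to the receiver with L = L_ref − 20·log₁₀(r/r_ref), then add intensities.
refrigeration condenser: 73 − 20·log₁₀(9.6/2.6) = 73 − 11.35 = 61.65 dB SPL.
server rack: 74 − 20·log₁₀(15.9/2.6) = 74 − 15.73 = 58.27 dB SPL.
exhaust stack: 94 − 20·log₁₀(22.3/2.6) = 94 − 18.67 = 75.33 dB SPL.
Σ 10^(L/10) = 3.628e+07 → L_total = 10·log₁₀(3.628e+07) = 75.60 dB SPL.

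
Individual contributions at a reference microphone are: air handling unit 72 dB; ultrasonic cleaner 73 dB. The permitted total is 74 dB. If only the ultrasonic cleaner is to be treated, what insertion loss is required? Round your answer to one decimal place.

3.3 dB

Fixed contribution from the other source: Σ 10^(L/10) = 10^(72/10) = 1.585e+07 (72.00 dB).
To meet 74 dB overall, the treated ultrasonic cleaner may contribute at most 10^(74/10) − 1.585e+07 = 9.270e+06, i.e. 69.67 dB.
So the ultrasonic cleaner must be reduced from 73 to 69.67 dB: IL = 3.33 dB.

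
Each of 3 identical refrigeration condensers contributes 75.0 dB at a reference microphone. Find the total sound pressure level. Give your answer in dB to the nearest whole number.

L_total = L₁ + 10·log₁₀ N for N identical incoherent sources.
L_total = 75.0 + 10·log₁₀(3) = 75.0 + 4.771 = 79.77 dB.

80 dB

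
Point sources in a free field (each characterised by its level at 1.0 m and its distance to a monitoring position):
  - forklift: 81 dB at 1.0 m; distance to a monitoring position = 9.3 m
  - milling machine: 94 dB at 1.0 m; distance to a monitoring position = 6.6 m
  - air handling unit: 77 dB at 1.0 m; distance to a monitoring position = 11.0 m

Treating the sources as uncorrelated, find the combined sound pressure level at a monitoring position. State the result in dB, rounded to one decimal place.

77.7 dB

Apply inverse-square spreading to bring every level to the receiver, then sum 10^(L/10).
forklift: 81 − 20·log₁₀(9.3/1.0) = 81 − 19.37 = 61.63 dB.
milling machine: 94 − 20·log₁₀(6.6/1.0) = 94 − 16.39 = 77.61 dB.
air handling unit: 77 − 20·log₁₀(11.0/1.0) = 77 − 20.83 = 56.17 dB.
Σ 10^(L/10) = 5.953e+07 → L_total = 10·log₁₀(5.953e+07) = 77.75 dB.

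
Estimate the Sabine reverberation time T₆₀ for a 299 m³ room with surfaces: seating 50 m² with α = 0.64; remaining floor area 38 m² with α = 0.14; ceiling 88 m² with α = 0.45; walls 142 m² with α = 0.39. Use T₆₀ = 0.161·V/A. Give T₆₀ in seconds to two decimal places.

Total absorption A = 50·0.64 + 38·0.14 + 88·0.45 + 142·0.39 = 132.30 m² sabins.
T₆₀ = 0.161·V/A = 0.161·299/132.30 = 0.364 s.

0.36 s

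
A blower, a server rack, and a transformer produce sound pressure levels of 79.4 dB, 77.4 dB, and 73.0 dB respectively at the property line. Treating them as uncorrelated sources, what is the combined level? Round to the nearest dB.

82 dB

Incoherent sources combine by intensity addition: L_total = 10·log₁₀(Σ 10^(L_i/10)).
Σ 10^(L/10) = 10^(79.4/10) + 10^(77.4/10) + 10^(73.0/10) = 1.620e+08.
L_total = 10·log₁₀(1.620e+08) = 82.10 dB.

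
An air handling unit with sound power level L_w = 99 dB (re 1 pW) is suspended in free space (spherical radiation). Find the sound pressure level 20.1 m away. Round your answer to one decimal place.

61.9 dB

The power spreads over a sphere of area 4π·r², so L_p = L_w − 10·log₁₀(4π·r²).
4π·r² = 5077 m², 10·log₁₀ of that is 37.056 dB.
L_p = 99 − 37.056 = 61.94 dB.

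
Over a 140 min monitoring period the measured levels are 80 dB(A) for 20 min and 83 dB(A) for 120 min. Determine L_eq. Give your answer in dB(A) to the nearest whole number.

L_eq = 10·log₁₀[(1/T)·Σ tᵢ·10^(Lᵢ/10)] with T = 140 min.
Σ tᵢ·10^(Lᵢ/10) = 20·10^(80/10) + 120·10^(83/10) = 2.594e+10.
L_eq = 10·log₁₀(2.594e+10/140) = 82.68 dB(A).

83 dB(A)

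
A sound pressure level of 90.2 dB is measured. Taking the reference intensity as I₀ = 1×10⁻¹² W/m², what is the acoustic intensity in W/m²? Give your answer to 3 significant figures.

0.00105 W/m²

I/I₀ = 10^(90.2/10) = 1.047e+09, so I = 1.047e+09 × 10⁻¹² W/m².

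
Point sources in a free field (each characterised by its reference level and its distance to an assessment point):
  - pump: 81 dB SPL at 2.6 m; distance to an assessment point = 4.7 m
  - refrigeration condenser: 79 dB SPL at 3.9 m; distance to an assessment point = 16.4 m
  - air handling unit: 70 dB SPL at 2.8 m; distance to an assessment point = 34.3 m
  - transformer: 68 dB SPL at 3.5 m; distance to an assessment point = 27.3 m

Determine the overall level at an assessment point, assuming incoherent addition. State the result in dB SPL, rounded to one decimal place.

76.4 dB SPL

Propagate each source to the receiver with L = L_ref − 20·log₁₀(r/r_ref), then add intensities.
pump: 81 − 20·log₁₀(4.7/2.6) = 81 − 5.14 = 75.86 dB SPL.
refrigeration condenser: 79 − 20·log₁₀(16.4/3.9) = 79 − 12.48 = 66.52 dB SPL.
air handling unit: 70 − 20·log₁₀(34.3/2.8) = 70 − 21.76 = 48.24 dB SPL.
transformer: 68 − 20·log₁₀(27.3/3.5) = 68 − 17.84 = 50.16 dB SPL.
Σ 10^(L/10) = 4.319e+07 → L_total = 10·log₁₀(4.319e+07) = 76.35 dB SPL.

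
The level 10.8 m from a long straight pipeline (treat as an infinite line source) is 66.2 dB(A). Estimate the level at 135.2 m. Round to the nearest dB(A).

55 dB(A)

Line-source attenuation: ΔL = 10·log₁₀(r₂/r₁) = 10·log₁₀(135.2/10.8) = 10.976 dB.
L₂ = 66.2 − 10·log₁₀(135.2/10.8) = 66.2 − 10.976 = 55.22 dB(A).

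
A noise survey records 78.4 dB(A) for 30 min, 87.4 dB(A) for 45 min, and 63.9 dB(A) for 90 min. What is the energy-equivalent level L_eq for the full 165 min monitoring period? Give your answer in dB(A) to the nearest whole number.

L_eq = 10·log₁₀[(1/T)·Σ tᵢ·10^(Lᵢ/10)] with T = 165 min.
Σ tᵢ·10^(Lᵢ/10) = 30·10^(78.4/10) + 45·10^(87.4/10) + 90·10^(63.9/10) = 2.703e+10.
L_eq = 10·log₁₀(2.703e+10/165) = 82.14 dB(A).

82 dB(A)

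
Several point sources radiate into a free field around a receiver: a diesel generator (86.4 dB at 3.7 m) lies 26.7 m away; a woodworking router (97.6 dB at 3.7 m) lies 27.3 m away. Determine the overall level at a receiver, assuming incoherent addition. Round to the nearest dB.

81 dB

Propagate each source to the receiver with L = L_ref − 20·log₁₀(r/r_ref), then add intensities.
diesel generator: 86.4 − 20·log₁₀(26.7/3.7) = 86.4 − 17.17 = 69.23 dB.
woodworking router: 97.6 − 20·log₁₀(27.3/3.7) = 97.6 − 17.36 = 80.24 dB.
Σ 10^(L/10) = 1.141e+08 → L_total = 10·log₁₀(1.141e+08) = 80.57 dB.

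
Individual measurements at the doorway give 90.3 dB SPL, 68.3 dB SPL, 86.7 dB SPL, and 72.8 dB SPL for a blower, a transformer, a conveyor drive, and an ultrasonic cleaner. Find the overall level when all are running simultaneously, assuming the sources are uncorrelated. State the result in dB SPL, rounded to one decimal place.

91.9 dB SPL

Incoherent sources combine by intensity addition: L_total = 10·log₁₀(Σ 10^(L_i/10)).
Σ 10^(L/10) = 10^(90.3/10) + 10^(68.3/10) + 10^(86.7/10) + 10^(72.8/10) = 1.565e+09.
L_total = 10·log₁₀(1.565e+09) = 91.95 dB SPL.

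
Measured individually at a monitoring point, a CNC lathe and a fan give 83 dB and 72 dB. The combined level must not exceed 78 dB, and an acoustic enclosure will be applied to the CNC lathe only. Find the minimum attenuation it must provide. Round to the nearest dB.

6 dB

The untreated sources together contribute 10^(72/10) = 1.585e+07, i.e. 72.00 dB.
The limit corresponds to 10^(78/10) = 6.310e+07; subtracting the fixed part leaves 4.725e+07 for the CNC lathe, i.e. 76.74 dB.
So the CNC lathe must be reduced from 83 to 76.74 dB: IL = 6.26 dB.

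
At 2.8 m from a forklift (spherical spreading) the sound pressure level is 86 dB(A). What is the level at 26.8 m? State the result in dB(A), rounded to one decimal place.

Point-source attenuation: ΔL = 20·log₁₀(r₂/r₁) = 20·log₁₀(26.8/2.8) = 19.620 dB.
L₂ = 86 − 20·log₁₀(26.8/2.8) = 86 − 19.620 = 66.38 dB(A).

66.4 dB(A)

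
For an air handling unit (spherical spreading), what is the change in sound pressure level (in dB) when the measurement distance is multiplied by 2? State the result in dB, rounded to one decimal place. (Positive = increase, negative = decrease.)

Point-source spreading: ΔL = −20·log₁₀(r₂/r₁).
ΔL = −20·log₁₀(2) = -6.02 dB.

-6.0 dB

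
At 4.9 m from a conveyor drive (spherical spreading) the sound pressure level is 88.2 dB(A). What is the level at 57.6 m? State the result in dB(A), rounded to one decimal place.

For a point source, L₂ = L₁ − 20·log₁₀(r₂/r₁).
L₂ = 88.2 − 20·log₁₀(57.6/4.9) = 88.2 − 21.405 = 66.80 dB(A).

66.8 dB(A)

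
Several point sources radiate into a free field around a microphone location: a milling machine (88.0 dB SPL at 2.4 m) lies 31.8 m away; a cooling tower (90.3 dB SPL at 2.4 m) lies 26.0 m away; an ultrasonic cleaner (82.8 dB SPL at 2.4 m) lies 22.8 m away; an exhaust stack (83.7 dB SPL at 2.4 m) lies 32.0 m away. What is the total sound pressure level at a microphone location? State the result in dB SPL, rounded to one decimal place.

Apply inverse-square spreading to bring every level to the receiver, then sum 10^(L/10).
milling machine: 88.0 − 20·log₁₀(31.8/2.4) = 88.0 − 22.44 = 65.56 dB SPL.
cooling tower: 90.3 − 20·log₁₀(26.0/2.4) = 90.3 − 20.70 = 69.60 dB SPL.
ultrasonic cleaner: 82.8 − 20·log₁₀(22.8/2.4) = 82.8 − 19.55 = 63.25 dB SPL.
exhaust stack: 83.7 − 20·log₁₀(32.0/2.4) = 83.7 − 22.50 = 61.20 dB SPL.
Σ 10^(L/10) = 1.615e+07 → L_total = 10·log₁₀(1.615e+07) = 72.08 dB SPL.

72.1 dB SPL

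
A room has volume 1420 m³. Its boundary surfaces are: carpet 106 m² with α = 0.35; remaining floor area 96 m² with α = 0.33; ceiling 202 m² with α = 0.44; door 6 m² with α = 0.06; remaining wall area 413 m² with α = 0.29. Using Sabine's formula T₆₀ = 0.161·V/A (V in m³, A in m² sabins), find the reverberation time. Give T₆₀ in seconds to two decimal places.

Total absorption A = 106·0.35 + 96·0.33 + 202·0.44 + 6·0.06 + 413·0.29 = 277.79 m² sabins.
T₆₀ = 0.161 × 1420 / 277.79 = 0.823 s.

0.82 s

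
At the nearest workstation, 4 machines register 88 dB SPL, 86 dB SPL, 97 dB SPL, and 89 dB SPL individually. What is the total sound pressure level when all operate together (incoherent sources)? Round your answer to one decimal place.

Incoherent sources combine by intensity addition: L_total = 10·log₁₀(Σ 10^(L_i/10)).
Σ 10^(L/10) = 10^(88/10) + 10^(86/10) + 10^(97/10) + 10^(89/10) = 6.835e+09.
L_total = 10·log₁₀(6.835e+09) = 98.35 dB SPL.

98.3 dB SPL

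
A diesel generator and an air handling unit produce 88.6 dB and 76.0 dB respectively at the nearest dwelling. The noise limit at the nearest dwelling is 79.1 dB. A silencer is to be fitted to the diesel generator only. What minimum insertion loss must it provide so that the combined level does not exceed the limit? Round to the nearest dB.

12 dB

Everything except the diesel generator sums to 10^(76.0/10) = 3.981e+07 in linear terms, 76.00 dB.
The limit corresponds to 10^(79.1/10) = 8.128e+07; subtracting the fixed part leaves 4.147e+07 for the diesel generator, i.e. 76.18 dB.
So the diesel generator must be reduced from 88.6 to 76.18 dB: IL = 12.42 dB.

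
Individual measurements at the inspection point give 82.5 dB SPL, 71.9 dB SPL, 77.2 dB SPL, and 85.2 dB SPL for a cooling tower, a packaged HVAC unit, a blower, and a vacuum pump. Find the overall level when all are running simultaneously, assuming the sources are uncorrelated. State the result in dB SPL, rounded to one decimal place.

87.6 dB SPL

For uncorrelated sources the intensities add, so convert each level to linear form, sum, and take 10·log₁₀ of the total.
Σ 10^(L/10) = 10^(82.5/10) + 10^(71.9/10) + 10^(77.2/10) + 10^(85.2/10) = 5.769e+08.
L_total = 10·log₁₀(5.769e+08) = 87.61 dB SPL.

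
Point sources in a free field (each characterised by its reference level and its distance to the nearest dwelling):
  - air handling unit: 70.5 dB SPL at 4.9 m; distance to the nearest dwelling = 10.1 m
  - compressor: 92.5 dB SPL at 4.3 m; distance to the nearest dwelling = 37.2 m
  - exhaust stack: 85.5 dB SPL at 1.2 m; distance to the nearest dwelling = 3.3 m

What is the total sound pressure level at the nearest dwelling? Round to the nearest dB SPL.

79 dB SPL

Apply inverse-square spreading to bring every level to the receiver, then sum 10^(L/10).
air handling unit: 70.5 − 20·log₁₀(10.1/4.9) = 70.5 − 6.28 = 64.22 dB SPL.
compressor: 92.5 − 20·log₁₀(37.2/4.3) = 92.5 − 18.74 = 73.76 dB SPL.
exhaust stack: 85.5 − 20·log₁₀(3.3/1.2) = 85.5 − 8.79 = 76.71 dB SPL.
Σ 10^(L/10) = 7.332e+07 → L_total = 10·log₁₀(7.332e+07) = 78.65 dB SPL.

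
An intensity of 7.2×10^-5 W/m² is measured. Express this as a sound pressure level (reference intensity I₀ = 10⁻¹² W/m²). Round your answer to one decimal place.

78.6 dB

I/I₀ = 7.2×10^-5/10⁻¹² = 7.2×10^7, and L = 10·log₁₀(I/I₀).
L = 10·(0.8573 + 7) = 78.57 dB.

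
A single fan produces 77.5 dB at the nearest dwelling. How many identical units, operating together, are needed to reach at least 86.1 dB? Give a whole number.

8

Need L₁ + 10·log₁₀ N ≥ 86.1, i.e. log₁₀ N ≥ 0.86.
N ≥ 10^(8.6/10) = 7.244, so N = 8.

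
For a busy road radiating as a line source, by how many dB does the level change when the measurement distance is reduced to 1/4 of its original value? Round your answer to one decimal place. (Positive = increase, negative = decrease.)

A line source loses 3 dB per doubling of distance; generally ΔL = −10·log₁₀(r₂/r₁).
ΔL = −10·log₁₀(0.25) = +6.02 dB.

+6.0 dB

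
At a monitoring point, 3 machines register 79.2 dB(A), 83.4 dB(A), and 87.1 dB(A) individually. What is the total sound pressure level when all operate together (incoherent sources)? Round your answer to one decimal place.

89.1 dB(A)

For uncorrelated sources the intensities add, so convert each level to linear form, sum, and take 10·log₁₀ of the total.
Σ 10^(L/10) = 10^(79.2/10) + 10^(83.4/10) + 10^(87.1/10) = 8.148e+08.
L_total = 10·log₁₀(8.148e+08) = 89.11 dB(A).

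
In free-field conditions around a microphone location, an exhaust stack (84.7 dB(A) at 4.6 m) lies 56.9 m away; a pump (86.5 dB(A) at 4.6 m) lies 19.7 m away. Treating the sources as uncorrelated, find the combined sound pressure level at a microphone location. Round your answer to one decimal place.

74.2 dB(A)

First find each source's level at the receiver (point-source: −20·log₁₀(r/r_ref)), then combine on an intensity basis.
exhaust stack: 84.7 − 20·log₁₀(56.9/4.6) = 84.7 − 21.85 = 62.85 dB(A).
pump: 86.5 − 20·log₁₀(19.7/4.6) = 86.5 − 12.63 = 73.87 dB(A).
Σ 10^(L/10) = 2.628e+07 → L_total = 10·log₁₀(2.628e+07) = 74.20 dB(A).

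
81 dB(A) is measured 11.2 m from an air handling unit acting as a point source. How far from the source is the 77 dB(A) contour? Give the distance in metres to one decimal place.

The 4.0 dB drop corresponds to a distance ratio of 10^(4.0/20) for a point source.
r₂ = 11.2·10^((81−77)/20) = 11.2·10^(4.0/20) = 17.75 m.

17.8 m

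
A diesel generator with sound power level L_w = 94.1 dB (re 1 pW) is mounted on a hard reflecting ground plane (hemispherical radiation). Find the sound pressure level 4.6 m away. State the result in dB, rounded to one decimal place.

L_p = L_w − 10·log₁₀(2π·r²) with r = 4.6 m.
2π·r² = 133 m², 10·log₁₀ of that is 21.237 dB.
L_p = 94.1 − 21.237 = 72.86 dB.

72.9 dB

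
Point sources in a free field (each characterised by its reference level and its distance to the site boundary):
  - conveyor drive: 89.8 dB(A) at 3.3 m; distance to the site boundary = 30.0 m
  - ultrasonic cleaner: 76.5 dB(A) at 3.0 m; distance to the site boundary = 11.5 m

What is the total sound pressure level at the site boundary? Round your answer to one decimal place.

Propagate each source to the receiver with L = L_ref − 20·log₁₀(r/r_ref), then add intensities.
conveyor drive: 89.8 − 20·log₁₀(30.0/3.3) = 89.8 − 19.17 = 70.63 dB(A).
ultrasonic cleaner: 76.5 − 20·log₁₀(11.5/3.0) = 76.5 − 11.67 = 64.83 dB(A).
Σ 10^(L/10) = 1.460e+07 → L_total = 10·log₁₀(1.460e+07) = 71.64 dB(A).

71.6 dB(A)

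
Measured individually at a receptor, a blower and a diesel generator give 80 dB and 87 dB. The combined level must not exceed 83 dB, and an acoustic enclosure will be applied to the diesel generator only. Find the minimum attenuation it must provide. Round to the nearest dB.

7 dB

Everything except the diesel generator sums to 10^(80/10) = 1.000e+08 in linear terms, 80.00 dB.
To meet 83 dB overall, the treated diesel generator may contribute at most 10^(83/10) − 1.000e+08 = 9.953e+07, i.e. 79.98 dB.
So the diesel generator must be reduced from 87 to 79.98 dB: IL = 7.02 dB.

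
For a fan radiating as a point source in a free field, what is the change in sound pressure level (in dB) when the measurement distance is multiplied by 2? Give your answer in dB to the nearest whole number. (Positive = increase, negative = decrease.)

With spherical spreading the level changes by −20·log₁₀(r₂/r₁).
ΔL = −20·log₁₀(2) = -6.02 dB.

-6 dB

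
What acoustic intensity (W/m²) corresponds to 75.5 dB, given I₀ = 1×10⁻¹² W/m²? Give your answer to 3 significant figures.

I/I₀ = 10^(75.5/10) = 3.548e+07, so I = 3.548e+07 × 10⁻¹² W/m².

3.55e-05 W/m²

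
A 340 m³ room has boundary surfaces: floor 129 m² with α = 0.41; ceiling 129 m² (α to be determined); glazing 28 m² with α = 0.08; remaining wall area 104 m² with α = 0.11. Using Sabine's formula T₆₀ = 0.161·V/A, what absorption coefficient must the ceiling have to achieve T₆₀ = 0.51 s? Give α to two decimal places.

Required total absorption A = 0.161·340/0.51 = 107.33 m².
Absorption from the other surfaces = 129·0.41 + 28·0.08 + 104·0.11 = 66.57 m², so the ceiling must supply 40.76 m² over 129 m².
α = 40.76/129 = 0.316.

0.32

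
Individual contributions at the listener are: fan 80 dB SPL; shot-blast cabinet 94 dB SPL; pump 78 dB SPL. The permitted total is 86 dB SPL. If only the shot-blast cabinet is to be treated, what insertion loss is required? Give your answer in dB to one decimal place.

The untreated sources together contribute 10^(80/10) + 10^(78/10) = 1.631e+08, i.e. 82.12 dB SPL.
The limit corresponds to 10^(86/10) = 3.981e+08; subtracting the fixed part leaves 2.350e+08 for the shot-blast cabinet, i.e. 83.71 dB SPL.
So the shot-blast cabinet must be reduced from 94 to 83.71 dB SPL: IL = 10.29 dB.

10.3 dB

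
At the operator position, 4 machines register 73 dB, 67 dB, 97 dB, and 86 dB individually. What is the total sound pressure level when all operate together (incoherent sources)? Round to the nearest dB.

97 dB

Incoherent sources combine by intensity addition: L_total = 10·log₁₀(Σ 10^(L_i/10)).
Σ 10^(L/10) = 10^(73/10) + 10^(67/10) + 10^(97/10) + 10^(86/10) = 5.435e+09.
L_total = 10·log₁₀(5.435e+09) = 97.35 dB.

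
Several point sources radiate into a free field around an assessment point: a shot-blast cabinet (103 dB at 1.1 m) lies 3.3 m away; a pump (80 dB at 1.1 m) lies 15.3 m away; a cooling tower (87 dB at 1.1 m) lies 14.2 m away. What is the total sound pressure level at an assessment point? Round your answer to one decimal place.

Apply inverse-square spreading to bring every level to the receiver, then sum 10^(L/10).
shot-blast cabinet: 103 − 20·log₁₀(3.3/1.1) = 103 − 9.54 = 93.46 dB.
pump: 80 − 20·log₁₀(15.3/1.1) = 80 − 22.87 = 57.13 dB.
cooling tower: 87 − 20·log₁₀(14.2/1.1) = 87 − 22.22 = 64.78 dB.
Σ 10^(L/10) = 2.220e+09 → L_total = 10·log₁₀(2.220e+09) = 93.46 dB.

93.5 dB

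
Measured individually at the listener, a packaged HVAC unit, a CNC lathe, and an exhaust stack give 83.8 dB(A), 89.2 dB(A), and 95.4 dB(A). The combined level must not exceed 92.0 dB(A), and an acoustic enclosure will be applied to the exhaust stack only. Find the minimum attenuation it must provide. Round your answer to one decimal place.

8.3 dB

The untreated sources together contribute 10^(83.8/10) + 10^(89.2/10) = 1.072e+09, i.e. 90.30 dB(A).
The limit corresponds to 10^(92.0/10) = 1.585e+09; subtracting the fixed part leaves 5.132e+08 for the exhaust stack, i.e. 87.10 dB(A).
So the exhaust stack must be reduced from 95.4 to 87.10 dB(A): IL = 8.30 dB.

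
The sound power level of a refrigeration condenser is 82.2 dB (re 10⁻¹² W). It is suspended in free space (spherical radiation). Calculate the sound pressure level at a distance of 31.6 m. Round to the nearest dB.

41 dB

The power spreads over a sphere of area 4π·r², so L_p = L_w − 10·log₁₀(4π·r²).
4π·r² = 1.255e+04 m², 10·log₁₀ of that is 40.986 dB.
L_p = 82.2 − 40.986 = 41.21 dB.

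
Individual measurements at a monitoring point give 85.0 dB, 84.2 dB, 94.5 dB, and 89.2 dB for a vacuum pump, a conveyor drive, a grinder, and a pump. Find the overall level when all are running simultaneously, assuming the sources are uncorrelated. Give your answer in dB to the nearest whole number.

96 dB

For uncorrelated sources the intensities add, so convert each level to linear form, sum, and take 10·log₁₀ of the total.
Σ 10^(L/10) = 10^(85.0/10) + 10^(84.2/10) + 10^(94.5/10) + 10^(89.2/10) = 4.229e+09.
L_total = 10·log₁₀(4.229e+09) = 96.26 dB.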